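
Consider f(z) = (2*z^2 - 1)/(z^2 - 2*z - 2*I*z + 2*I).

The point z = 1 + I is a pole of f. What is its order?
Factor the denominator:
  z^2 - 2*z - 2*I*z + 2*I = (z - 1 - I)^2

The numerator P(z) = 2*z^2 - 1 has P(1 + I) = -1 + 4*I ≠ 0, so no factor of (z - 1 - I) cancels.
Near z = 1 + I we can therefore write f(z) = g(z)/(z - 1 - I)^2 with g analytic at 1 + I and g(1 + I) ≠ 0 (g is just the numerator).

Hence z = 1 + I is a pole of order 2.

Final answer: 2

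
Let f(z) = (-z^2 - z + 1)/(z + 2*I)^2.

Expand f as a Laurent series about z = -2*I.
Put w = z - (-2*I), i.e. z = w - 2*I. The denominator is w^2, so it suffices to rewrite the numerator in powers of w.

P(z) = -z^2 - z + 1
P(w - 2*I) = 5 + 2*I + (-1 + 4*I)*w - w^2

Dividing each term by w^2:
  f = (5 + 2*I)/w^2 + (-1 + 4*I)/w - 1

Substituting back w = z + 2*I:
  f(z) = (5 + 2*I)/(z + 2*I)^2 + (-1 + 4*I)/(z + 2*I) - 1

The series is finite because the numerator is a polynomial; the negative powers form the principal part, and the coefficient of 1/(z + 2*I) gives Res(f, -2*I) = -1 + 4*I.

Final answer: (5 + 2*I)/(z + 2*I)^2 + (-1 + 4*I)/(z + 2*I) - 1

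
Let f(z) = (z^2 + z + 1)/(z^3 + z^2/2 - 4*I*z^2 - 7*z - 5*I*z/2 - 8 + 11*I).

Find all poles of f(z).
The singularities of f are the zeros of the denominator. Factoring,
  z^3 + z^2/2 - 4*I*z^2 - 7*z - 5*I*z/2 - 8 + 11*I = (z - 2 - I)*(z + 2)*(z + 1/2 - 3*I)
so the candidates are z = 2 + I, z = -2, z = -1/2 + 3*I.

Check the numerator P(z) = z^2 + z + 1 at each one:
  P(2 + I) = 6 + 5*I ≠ 0, so z = 2 + I is a (simple) pole.
  P(-2) = 3 ≠ 0, so z = -2 is a (simple) pole.
  P(-1/2 + 3*I) = -33/4 ≠ 0, so z = -1/2 + 3*I is a (simple) pole.

Poles of f: {-2, -1/2 + 3*I, 2 + I}

Final answer: {-2, -1/2 + 3*I, 2 + I}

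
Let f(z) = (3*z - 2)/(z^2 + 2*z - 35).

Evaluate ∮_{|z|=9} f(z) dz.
By the residue theorem, ∮_C f(z) dz = 2πi · (sum of the residues of f at the poles inside |z| = 9).

The denominator factors as (z + 7)*(z - 5), so the singularities of f are simple poles at z = -7, z = 5.
  |-7|² = 49 < 81 = 9², so this pole is inside the contour.
  |5|² = 25 < 81 = 9², so this pole is inside the contour.

With P(z) = 3*z - 2 and Q(z) = z^2 + 2*z - 35, each pole is simple, so Res(f, z₀) = P(z₀)/Q'(z₀) with Q'(z) = 2*z + 2.
  Res(f, -7) = P(-7)/Q'(-7) = (-23)/(-12) = 23/12
  Res(f, 5) = P(5)/Q'(5) = (13)/(12) = 13/12

Sum of residues inside C: 3
∮_C f(z) dz = 2πi · (3) = 6*I*pi

Final answer: 6*I*pi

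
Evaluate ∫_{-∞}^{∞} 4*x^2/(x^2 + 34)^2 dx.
Let f(z) = 4*z^2/(z^2 + 34)^2. The denominator has no real zeros and deg Q - deg P = 2 ≥ 2, so the integral of f over the upper semicircle |z| = R tends to 0 as R → ∞. Closing the contour in the upper half-plane,
  ∫_{-∞}^{∞} f(x) dx = 2πi · Σ Res(f, z_k)  over the poles with Im z_k > 0.

Zeros of the denominator: z^2 + 34 = 0 gives z = ±sqrt(34)*I.
Upper half-plane: z = sqrt(34)*I (a pole of order 2).

Write f(z) = g(z)/(z - sqrt(34)*I)^2 with g(z) = 4*z^2/(z + sqrt(34)*I)^2. For a double pole, Res(f, z₀) = g'(z₀):
  g'(z) = 8*sqrt(34)*I*z/(z + sqrt(34)*I)^3
  Res(f, sqrt(34)*I) = g'(sqrt(34)*I) = -sqrt(34)*I/34

∫_{-∞}^{∞} f(x) dx = 2πi · (-sqrt(34)*I/34) = sqrt(34)*pi/17

Final answer: sqrt(34)*pi/17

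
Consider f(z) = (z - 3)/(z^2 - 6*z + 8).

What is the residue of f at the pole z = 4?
Write f(z) = P(z)/Q(z) with P(z) = z - 3 and Q(z) = z^2 - 6*z + 8.
The denominator factors as Q(z) = (z - 2)*(z - 4), so z = 4 is a simple zero of Q and P is analytic there; z = 4 is therefore a simple pole and
  Res(f, z₀) = P(z₀)/Q'(z₀).

Q'(z) = 2*z - 6, so Q'(4) = 2.
P(4) = 1.

Res(f, 4) = (1)/(2) = 1/2

Final answer: 1/2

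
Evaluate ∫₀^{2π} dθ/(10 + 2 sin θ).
Call the integral J. The integrand is 2π-periodic and we integrate over a full period, so shifting θ does not change the value (θ → θ + π/2 turns sin θ into cos θ). Hence
  J = ∫₀^{2π} dθ/(10 + 2 cos θ).
Put z = e^{iθ}: then cos θ = (z + 1/z)/2, dθ = dz/(iz), and z runs once counterclockwise around |z| = 1:
  J = ∮_{|z|=1} 1/(10 + 2*(z + 1/z)/2) · dz/(iz) = (2/i) ∮_{|z|=1} dz/(2*z^2 + 20*z + 2).
The roots of 2*z^2 + 20*z + 2 are z = (-10 ± sqrt(10^2 - 2^2))/2, with sqrt(96) = 4*sqrt(6); their product is 1, so only z₊ = -5 + 2*sqrt(6) lies inside the unit circle (z₋ = -5 - 2*sqrt(6) lies outside).
z₊ is a simple zero of q(z) = 2*z^2 + 20*z + 2, so Res(1/q, z₊) = 1/q'(z₊) with q'(z) = 4*z + 20; and q'(z₊) = 2*(z₊ - z₋) = 8*sqrt(6).
Therefore J = (2/i) · 2πi · 1/(8*sqrt(6)) = 2*pi/(4*sqrt(6)) = sqrt(6)*pi/12

Final answer: sqrt(6)*pi/12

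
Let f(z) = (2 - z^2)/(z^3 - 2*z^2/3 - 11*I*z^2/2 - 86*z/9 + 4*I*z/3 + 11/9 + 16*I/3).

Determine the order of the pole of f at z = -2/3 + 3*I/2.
Factor the denominator:
  z^3 - 2*z^2/3 - 11*I*z^2/2 - 86*z/9 + 4*I*z/3 + 11/9 + 16*I/3 = (z + 2/3 - 3*I/2)*(z - 1/3 - I)*(z - 1 - 3*I)

The numerator P(z) = 2 - z^2 has P(-2/3 + 3*I/2) = 137/36 + 2*I ≠ 0, so no factor of (z + 2/3 - 3*I/2) cancels.
Near z = -2/3 + 3*I/2 we can therefore write f(z) = g(z)/(z + 2/3 - 3*I/2) with g analytic at -2/3 + 3*I/2 and g(-2/3 + 3*I/2) ≠ 0 (g is the numerator divided by the remaining denominator factors).

Hence z = -2/3 + 3*I/2 is a pole of order 1.

Final answer: 1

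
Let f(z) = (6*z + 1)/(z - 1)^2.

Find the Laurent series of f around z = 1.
Put w = z - (1), i.e. z = w + 1. The denominator is w^2, so it suffices to rewrite the numerator in powers of w.

P(z) = 6*z + 1
P(w + 1) = 7 + 6*w

Dividing each term by w^2:
  f = 7/w^2 + 6/w

Substituting back w = z - 1:
  f(z) = 7/(z - 1)^2 + 6/(z - 1)

The series is finite because the numerator is a polynomial; the negative powers form the principal part, and the coefficient of 1/(z - 1) gives Res(f, 1) = 6.

Final answer: 7/(z - 1)^2 + 6/(z - 1)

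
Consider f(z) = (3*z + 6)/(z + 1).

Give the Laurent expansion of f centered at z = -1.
Put w = z - (-1), i.e. z = w - 1. The denominator is w, so it suffices to rewrite the numerator in powers of w.

P(z) = 3*z + 6
P(w - 1) = 3 + 3*w

Dividing each term by w:
  f = 3/w + 3

Substituting back w = z + 1:
  f(z) = 3/(z + 1) + 3

The series is finite because the numerator is a polynomial; the negative powers form the principal part, and the coefficient of 1/(z + 1) gives Res(f, -1) = 3.

Final answer: 3/(z + 1) + 3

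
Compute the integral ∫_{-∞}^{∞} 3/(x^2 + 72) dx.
sqrt(2)*pi/4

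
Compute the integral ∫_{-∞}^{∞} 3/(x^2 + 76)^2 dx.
Let f(z) = 3/(z^2 + 76)^2. The denominator has no real zeros and deg Q - deg P = 4 ≥ 2, so the integral of f over the upper semicircle |z| = R tends to 0 as R → ∞. Closing the contour in the upper half-plane,
  ∫_{-∞}^{∞} f(x) dx = 2πi · Σ Res(f, z_k)  over the poles with Im z_k > 0.

Zeros of the denominator: z^2 + 76 = 0 gives z = ±2*sqrt(19)*I.
Upper half-plane: z = 2*sqrt(19)*I (a pole of order 2).

Write f(z) = g(z)/(z - 2*sqrt(19)*I)^2 with g(z) = 3/(z + 2*sqrt(19)*I)^2. For a double pole, Res(f, z₀) = g'(z₀):
  g'(z) = -6/(z + 2*sqrt(19)*I)^3
  Res(f, 2*sqrt(19)*I) = g'(2*sqrt(19)*I) = -3*sqrt(19)*I/11552

∫_{-∞}^{∞} f(x) dx = 2πi · (-3*sqrt(19)*I/11552) = 3*sqrt(19)*pi/5776

Final answer: 3*sqrt(19)*pi/5776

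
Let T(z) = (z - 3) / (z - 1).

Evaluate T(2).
-1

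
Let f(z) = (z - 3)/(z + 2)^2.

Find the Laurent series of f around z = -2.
Put w = z - (-2), i.e. z = w - 2. The denominator is w^2, so it suffices to rewrite the numerator in powers of w.

P(z) = z - 3
P(w - 2) = -5 + w

Dividing each term by w^2:
  f = -5/w^2 + 1/w

Substituting back w = z + 2:
  f(z) = -5/(z + 2)^2 + 1/(z + 2)

The series is finite because the numerator is a polynomial; the negative powers form the principal part, and the coefficient of 1/(z + 2) gives Res(f, -2) = 1.

Final answer: -5/(z + 2)^2 + 1/(z + 2)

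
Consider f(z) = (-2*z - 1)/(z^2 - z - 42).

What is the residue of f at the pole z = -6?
Write f(z) = P(z)/Q(z) with P(z) = -2*z - 1 and Q(z) = z^2 - z - 42.
The denominator factors as Q(z) = (z + 6)*(z - 7), so z = -6 is a simple zero of Q and P is analytic there; z = -6 is therefore a simple pole and
  Res(f, z₀) = P(z₀)/Q'(z₀).

Q'(z) = 2*z - 1, so Q'(-6) = -13.
P(-6) = 11.

Res(f, -6) = (11)/(-13) = -11/13

Final answer: -11/13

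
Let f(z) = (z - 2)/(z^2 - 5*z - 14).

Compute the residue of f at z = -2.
Write f(z) = P(z)/Q(z) with P(z) = z - 2 and Q(z) = z^2 - 5*z - 14.
The denominator factors as Q(z) = (z - 7)*(z + 2), so z = -2 is a simple zero of Q and P is analytic there; z = -2 is therefore a simple pole and
  Res(f, z₀) = P(z₀)/Q'(z₀).

Q'(z) = 2*z - 5, so Q'(-2) = -9.
P(-2) = -4.

Res(f, -2) = (-4)/(-9) = 4/9

Final answer: 4/9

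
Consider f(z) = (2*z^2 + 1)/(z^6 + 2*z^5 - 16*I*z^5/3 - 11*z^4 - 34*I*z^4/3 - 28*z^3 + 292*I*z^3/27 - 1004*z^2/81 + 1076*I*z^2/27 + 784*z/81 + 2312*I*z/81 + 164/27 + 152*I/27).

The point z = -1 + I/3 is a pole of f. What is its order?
Factor the denominator:
  z^6 + 2*z^5 - 16*I*z^5/3 - 11*z^4 - 34*I*z^4/3 - 28*z^3 + 292*I*z^3/27 - 1004*z^2/81 + 1076*I*z^2/27 + 784*z/81 + 2312*I*z/81 + 164/27 + 152*I/27 = (z + 1 - I/3)^4*(z - 2 - I)*(z - 3*I)

The numerator P(z) = 2*z^2 + 1 has P(-1 + I/3) = 25/9 - 4*I/3 ≠ 0, so no factor of (z + 1 - I/3) cancels.
Near z = -1 + I/3 we can therefore write f(z) = g(z)/(z + 1 - I/3)^4 with g analytic at -1 + I/3 and g(-1 + I/3) ≠ 0 (g is the numerator divided by the remaining denominator factors).

Hence z = -1 + I/3 is a pole of order 4.

Final answer: 4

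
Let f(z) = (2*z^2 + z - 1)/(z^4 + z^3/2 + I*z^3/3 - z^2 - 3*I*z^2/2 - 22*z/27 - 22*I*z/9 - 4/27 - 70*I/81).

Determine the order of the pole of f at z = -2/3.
Factor the denominator:
  z^4 + z^3/2 + I*z^3/3 - z^2 - 3*I*z^2/2 - 22*z/27 - 22*I*z/9 - 4/27 - 70*I/81 = (z + 2/3)^2*(z - 3/2 - 2*I/3)*(z + 2/3 + I)

The numerator P(z) = 2*z^2 + z - 1 has P(-2/3) = -7/9 ≠ 0, so no factor of (z + 2/3) cancels.
Near z = -2/3 we can therefore write f(z) = g(z)/(z + 2/3)^2 with g analytic at -2/3 and g(-2/3) ≠ 0 (g is the numerator divided by the remaining denominator factors).

Hence z = -2/3 is a pole of order 2.

Final answer: 2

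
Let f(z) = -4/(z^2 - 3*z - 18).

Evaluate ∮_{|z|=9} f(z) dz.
By the residue theorem, ∮_C f(z) dz = 2πi · (sum of the residues of f at the poles inside |z| = 9).

The denominator factors as (z - 6)*(z + 3), so the singularities of f are simple poles at z = 6, z = -3.
  |6|² = 36 < 81 = 9², so this pole is inside the contour.
  |-3|² = 9 < 81 = 9², so this pole is inside the contour.

With P(z) = -4 and Q(z) = z^2 - 3*z - 18, each pole is simple, so Res(f, z₀) = P(z₀)/Q'(z₀) with Q'(z) = 2*z - 3.
  Res(f, 6) = P(6)/Q'(6) = (-4)/(9) = -4/9
  Res(f, -3) = P(-3)/Q'(-3) = (-4)/(-9) = 4/9

Sum of residues inside C: 0
∮_C f(z) dz = 2πi · (0) = 0

Final answer: 0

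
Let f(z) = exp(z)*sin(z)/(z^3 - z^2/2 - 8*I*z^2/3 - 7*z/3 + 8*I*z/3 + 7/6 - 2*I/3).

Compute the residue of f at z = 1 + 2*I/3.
(153/325 - 54*I/325)*exp(1 + 2*I/3)*sin(1 + 2*I/3)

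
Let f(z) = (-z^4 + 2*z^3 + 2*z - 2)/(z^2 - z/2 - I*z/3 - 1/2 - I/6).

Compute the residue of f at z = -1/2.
1431/680 - 159*I/340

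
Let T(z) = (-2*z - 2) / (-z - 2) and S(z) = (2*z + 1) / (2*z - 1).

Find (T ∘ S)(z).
8*z/(6*z - 1)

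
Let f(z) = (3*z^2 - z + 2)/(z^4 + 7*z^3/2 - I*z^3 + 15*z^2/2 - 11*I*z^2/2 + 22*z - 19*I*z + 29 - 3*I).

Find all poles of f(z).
The singularities of f are the zeros of the denominator. Factoring,
  z^4 + 7*z^3/2 - I*z^3 + 15*z^2/2 - 11*I*z^2/2 + 22*z - 19*I*z + 29 - 3*I = (z + 3 - I)*(z + 1/2 + 2*I)*(z + 1 + I)*(z - 1 - 3*I)
so the candidates are z = -3 + I, z = -1/2 - 2*I, z = -1 - I, z = 1 + 3*I.

Check the numerator P(z) = 3*z^2 - z + 2 at each one:
  P(-3 + I) = 29 - 19*I ≠ 0, so z = -3 + I is a (simple) pole.
  P(-1/2 - 2*I) = -35/4 + 8*I ≠ 0, so z = -1/2 - 2*I is a (simple) pole.
  P(-1 - I) = 3 + 7*I ≠ 0, so z = -1 - I is a (simple) pole.
  P(1 + 3*I) = -23 + 15*I ≠ 0, so z = 1 + 3*I is a (simple) pole.

Poles of f: {-3 + I, -1 - I, -1/2 - 2*I, 1 + 3*I}

Final answer: {-3 + I, -1 - I, -1/2 - 2*I, 1 + 3*I}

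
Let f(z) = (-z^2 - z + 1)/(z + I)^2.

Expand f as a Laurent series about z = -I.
(2 + I)/(z + I)^2 + (-1 + 2*I)/(z + I) - 1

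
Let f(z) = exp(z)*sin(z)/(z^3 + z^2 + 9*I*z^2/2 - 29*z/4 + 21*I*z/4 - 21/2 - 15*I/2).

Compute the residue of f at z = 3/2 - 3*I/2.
Write f(z) = P(z)/Q(z) with P(z) = exp(z)*sin(z) and Q(z) = z^3 + z^2 + 9*I*z^2/2 - 29*z/4 + 21*I*z/4 - 21/2 - 15*I/2.
The denominator factors as Q(z) = (z - 3/2 + 3*I/2)*(z + 2)*(z + 1/2 + 3*I), so z = 3/2 - 3*I/2 is a simple zero of Q and P is analytic there; z = 3/2 - 3*I/2 is therefore a simple pole and
  Res(f, z₀) = P(z₀)/Q'(z₀).

Q'(z) = 3*z^2 + 2*z + 9*I*z - 29/4 + 21*I/4, so Q'(3/2 - 3*I/2) = 37/4 + 9*I/4.
P(3/2 - 3*I/2) = exp(3/2 - 3*I/2)*sin(3/2 - 3*I/2).

Res(f, 3/2 - 3*I/2) = (exp(3/2 - 3*I/2)*sin(3/2 - 3*I/2))/(37/4 + 9*I/4) = (74/725 - 18*I/725)*exp(3/2 - 3*I/2)*sin(3/2 - 3*I/2)

Final answer: (74/725 - 18*I/725)*exp(3/2 - 3*I/2)*sin(3/2 - 3*I/2)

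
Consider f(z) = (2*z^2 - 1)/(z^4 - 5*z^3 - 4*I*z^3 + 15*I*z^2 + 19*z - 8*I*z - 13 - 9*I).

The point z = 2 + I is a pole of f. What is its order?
3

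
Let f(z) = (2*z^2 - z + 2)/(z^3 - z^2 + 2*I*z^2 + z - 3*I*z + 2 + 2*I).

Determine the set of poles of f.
The singularities of f are the zeros of the denominator. Factoring,
  z^3 - z^2 + 2*I*z^2 + z - 3*I*z + 2 + 2*I = (z - 1 - I)*(z + I)*(z + 2*I)
so the candidates are z = 1 + I, z = -I, z = -2*I.

Check the numerator P(z) = 2*z^2 - z + 2 at each one:
  P(1 + I) = 1 + 3*I ≠ 0, so z = 1 + I is a (simple) pole.
  P(-I) = I ≠ 0, so z = -I is a (simple) pole.
  P(-2*I) = -6 + 2*I ≠ 0, so z = -2*I is a (simple) pole.

Poles of f: {-2*I, -I, 1 + I}

Final answer: {-2*I, -I, 1 + I}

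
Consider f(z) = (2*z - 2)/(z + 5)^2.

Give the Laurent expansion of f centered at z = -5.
Put w = z - (-5), i.e. z = w - 5. The denominator is w^2, so it suffices to rewrite the numerator in powers of w.

P(z) = 2*z - 2
P(w - 5) = -12 + 2*w

Dividing each term by w^2:
  f = -12/w^2 + 2/w

Substituting back w = z + 5:
  f(z) = -12/(z + 5)^2 + 2/(z + 5)

The series is finite because the numerator is a polynomial; the negative powers form the principal part, and the coefficient of 1/(z + 5) gives Res(f, -5) = 2.

Final answer: -12/(z + 5)^2 + 2/(z + 5)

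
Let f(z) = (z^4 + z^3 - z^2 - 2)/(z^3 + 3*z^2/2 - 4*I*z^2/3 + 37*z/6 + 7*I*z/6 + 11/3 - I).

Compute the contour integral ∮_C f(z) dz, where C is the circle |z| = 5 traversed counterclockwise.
By the residue theorem, ∮_C f(z) dz = 2πi · (sum of the residues of f at the poles inside |z| = 5).

The denominator factors as (z + 1/2 - I/3)*(z + 2*I)*(z + 1 - 3*I), so the singularities of f are simple poles at z = -1/2 + I/3, z = -2*I, z = -1 + 3*I.
  |-1/2 + I/3|² = 13/36 < 25 = 5², so this pole is inside the contour.
  |-2*I|² = 4 < 25 = 5², so this pole is inside the contour.
  |-1 + 3*I|² = 10 < 25 = 5², so this pole is inside the contour.

With P(z) = z^4 + z^3 - z^2 - 2 and Q(z) = z^3 + 3*z^2/2 - 4*I*z^2/3 + 37*z/6 + 7*I*z/6 + 11/3 - I, each pole is simple, so Res(f, z₀) = P(z₀)/Q'(z₀) with Q'(z) = 3*z^2 + 3*z - 8*I*z/3 + 37/6 + 7*I/6.
  Res(f, -1/2 + I/3) = P(-1/2 + I/3)/Q'(-1/2 + I/3) = (-2837/1296 + 49*I/108)/(215/36 + 5*I/2) = -111407/391140 + 2545*I/13038
  Res(f, -2*I) = P(-2*I)/Q'(-2*I) = (18 + 8*I)/(-67/6 - 29*I/6) = -4314/2665 - 42*I/2665
  Res(f, -1 + 3*I) = P(-1 + 3*I)/Q'(-1 + 3*I) = (60 + 84*I)/(-77/6 - 31*I/6) = -21672/3445 - 13824*I/3445

Sum of residues inside C: -295/36 - 23*I/6
∮_C f(z) dz = 2πi · (-295/36 - 23*I/6) = pi*(23/3 - 295*I/18)

Final answer: pi*(23/3 - 295*I/18)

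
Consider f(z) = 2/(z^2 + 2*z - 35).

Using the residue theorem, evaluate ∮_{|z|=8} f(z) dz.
By the residue theorem, ∮_C f(z) dz = 2πi · (sum of the residues of f at the poles inside |z| = 8).

The denominator factors as (z - 5)*(z + 7), so the singularities of f are simple poles at z = 5, z = -7.
  |5|² = 25 < 64 = 8², so this pole is inside the contour.
  |-7|² = 49 < 64 = 8², so this pole is inside the contour.

With P(z) = 2 and Q(z) = z^2 + 2*z - 35, each pole is simple, so Res(f, z₀) = P(z₀)/Q'(z₀) with Q'(z) = 2*z + 2.
  Res(f, 5) = P(5)/Q'(5) = (2)/(12) = 1/6
  Res(f, -7) = P(-7)/Q'(-7) = (2)/(-12) = -1/6

Sum of residues inside C: 0
∮_C f(z) dz = 2πi · (0) = 0

Final answer: 0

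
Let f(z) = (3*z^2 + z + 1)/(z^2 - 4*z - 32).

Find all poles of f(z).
The singularities of f are the zeros of the denominator. Factoring,
  z^2 - 4*z - 32 = (z - 8)*(z + 4)
so the candidates are z = 8, z = -4.

Check the numerator P(z) = 3*z^2 + z + 1 at each one:
  P(8) = 201 ≠ 0, so z = 8 is a (simple) pole.
  P(-4) = 45 ≠ 0, so z = -4 is a (simple) pole.

Poles of f: {-4, 8}

Final answer: {-4, 8}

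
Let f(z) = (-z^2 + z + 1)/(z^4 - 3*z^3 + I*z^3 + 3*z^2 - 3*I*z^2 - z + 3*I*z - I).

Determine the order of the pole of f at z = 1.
3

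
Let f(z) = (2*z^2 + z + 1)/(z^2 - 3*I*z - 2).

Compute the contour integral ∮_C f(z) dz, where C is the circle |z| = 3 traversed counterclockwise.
By the residue theorem, ∮_C f(z) dz = 2πi · (sum of the residues of f at the poles inside |z| = 3).

The denominator factors as (z - I)*(z - 2*I), so the singularities of f are simple poles at z = I, z = 2*I.
  |I|² = 1 < 9 = 3², so this pole is inside the contour.
  |2*I|² = 4 < 9 = 3², so this pole is inside the contour.

With P(z) = 2*z^2 + z + 1 and Q(z) = z^2 - 3*I*z - 2, each pole is simple, so Res(f, z₀) = P(z₀)/Q'(z₀) with Q'(z) = 2*z - 3*I.
  Res(f, I) = P(I)/Q'(I) = (-1 + I)/(-I) = -1 - I
  Res(f, 2*I) = P(2*I)/Q'(2*I) = (-7 + 2*I)/(I) = 2 + 7*I

Sum of residues inside C: 1 + 6*I
∮_C f(z) dz = 2πi · (1 + 6*I) = pi*(-12 + 2*I)

Final answer: pi*(-12 + 2*I)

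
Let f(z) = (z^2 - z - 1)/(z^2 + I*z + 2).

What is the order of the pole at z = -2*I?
Factor the denominator:
  z^2 + I*z + 2 = (z + 2*I)*(z - I)

The numerator P(z) = z^2 - z - 1 has P(-2*I) = -5 + 2*I ≠ 0, so no factor of (z + 2*I) cancels.
Near z = -2*I we can therefore write f(z) = g(z)/(z + 2*I) with g analytic at -2*I and g(-2*I) ≠ 0 (g is the numerator divided by the remaining denominator factors).

Hence z = -2*I is a pole of order 1.

Final answer: 1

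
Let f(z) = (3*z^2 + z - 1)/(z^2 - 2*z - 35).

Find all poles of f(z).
{-5, 7}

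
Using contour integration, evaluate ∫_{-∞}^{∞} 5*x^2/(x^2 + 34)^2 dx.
5*sqrt(34)*pi/68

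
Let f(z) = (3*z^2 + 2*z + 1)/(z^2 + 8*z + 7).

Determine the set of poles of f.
The singularities of f are the zeros of the denominator. Factoring,
  z^2 + 8*z + 7 = (z + 1)*(z + 7)
so the candidates are z = -1, z = -7.

Check the numerator P(z) = 3*z^2 + 2*z + 1 at each one:
  P(-1) = 2 ≠ 0, so z = -1 is a (simple) pole.
  P(-7) = 134 ≠ 0, so z = -7 is a (simple) pole.

Poles of f: {-7, -1}

Final answer: {-7, -1}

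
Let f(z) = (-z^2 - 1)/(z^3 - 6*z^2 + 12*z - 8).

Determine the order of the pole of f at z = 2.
3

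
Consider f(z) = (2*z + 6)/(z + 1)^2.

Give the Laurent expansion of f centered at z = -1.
4/(z + 1)^2 + 2/(z + 1)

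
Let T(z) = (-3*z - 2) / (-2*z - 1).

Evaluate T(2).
Substitute z = 2:
  numerator:   -3*(2) - 2 = -8
  denominator: -2*(2) - 1 = -5
T(2) = (-8)/(-5) = 8/5

Final answer: 8/5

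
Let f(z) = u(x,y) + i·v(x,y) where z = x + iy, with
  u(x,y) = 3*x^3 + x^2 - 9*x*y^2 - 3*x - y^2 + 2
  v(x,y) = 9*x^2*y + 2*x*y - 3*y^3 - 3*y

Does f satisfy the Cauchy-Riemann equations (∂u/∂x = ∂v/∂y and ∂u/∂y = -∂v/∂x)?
∂u/∂x = 9*x^2 + 2*x - 9*y^2 - 3
∂v/∂y = 9*x^2 + 2*x - 9*y^2 - 3
∂u/∂y = -18*x*y - 2*y
∂v/∂x = 18*x*y + 2*y
∂u/∂x = ∂v/∂y and ∂u/∂y = -∂v/∂x hold identically; f is analytic.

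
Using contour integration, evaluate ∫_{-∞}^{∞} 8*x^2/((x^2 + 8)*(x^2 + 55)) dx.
Let f(z) = 8*z^2/((z^2 + 8)*(z^2 + 55)). The denominator has no real zeros and deg Q - deg P = 2 ≥ 2, so the integral of f over the upper semicircle |z| = R tends to 0 as R → ∞. Closing the contour in the upper half-plane,
  ∫_{-∞}^{∞} f(x) dx = 2πi · Σ Res(f, z_k)  over the poles with Im z_k > 0.

Zeros of the denominator: z^2 + 55 = 0 gives z = ±sqrt(55)*I; z^2 + 8 = 0 gives z = ±2*sqrt(2)*I.
Upper half-plane: z = 2*sqrt(2)*I, z = sqrt(55)*I (simple).

Each pole is a simple zero of Q(z) = z^4 + 63*z^2 + 440, so Res(f, z₀) = P(z₀)/Q'(z₀) with P(z) = 8*z^2, Q'(z) = 4*z^3 + 126*z:
  Res(f, 2*sqrt(2)*I) = (-64)/(188*sqrt(2)*I) = 8*sqrt(2)*I/47
  Res(f, sqrt(55)*I) = (-440)/(-94*sqrt(55)*I) = -4*sqrt(55)*I/47

Sum of residues: 4*I*(-sqrt(55) + 2*sqrt(2))/47
∫_{-∞}^{∞} f(x) dx = 2πi · (4*I*(-sqrt(55) + 2*sqrt(2))/47) = 8*pi*(-2*sqrt(2) + sqrt(55))/47

Final answer: 8*pi*(-2*sqrt(2) + sqrt(55))/47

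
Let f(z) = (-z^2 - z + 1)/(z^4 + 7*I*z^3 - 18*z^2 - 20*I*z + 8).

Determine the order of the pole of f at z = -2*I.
Factor the denominator:
  z^4 + 7*I*z^3 - 18*z^2 - 20*I*z + 8 = (z + 2*I)^3*(z + I)

The numerator P(z) = -z^2 - z + 1 has P(-2*I) = 5 + 2*I ≠ 0, so no factor of (z + 2*I) cancels.
Near z = -2*I we can therefore write f(z) = g(z)/(z + 2*I)^3 with g analytic at -2*I and g(-2*I) ≠ 0 (g is the numerator divided by the remaining denominator factors).

Hence z = -2*I is a pole of order 3.

Final answer: 3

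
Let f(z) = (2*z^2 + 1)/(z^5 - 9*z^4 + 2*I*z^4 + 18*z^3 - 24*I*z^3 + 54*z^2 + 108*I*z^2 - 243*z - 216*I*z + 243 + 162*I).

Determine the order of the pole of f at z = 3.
Factor the denominator:
  z^5 - 9*z^4 + 2*I*z^4 + 18*z^3 - 24*I*z^3 + 54*z^2 + 108*I*z^2 - 243*z - 216*I*z + 243 + 162*I = (z - 3)^4*(z + 3 + 2*I)

The numerator P(z) = 2*z^2 + 1 has P(3) = 19 ≠ 0, so no factor of (z - 3) cancels.
Near z = 3 we can therefore write f(z) = g(z)/(z - 3)^4 with g analytic at 3 and g(3) ≠ 0 (g is the numerator divided by the remaining denominator factors).

Hence z = 3 is a pole of order 4.

Final answer: 4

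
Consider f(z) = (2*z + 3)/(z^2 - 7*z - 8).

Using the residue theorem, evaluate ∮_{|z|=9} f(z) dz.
4*I*pi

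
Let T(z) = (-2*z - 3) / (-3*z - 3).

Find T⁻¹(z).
Set w = T(z) = (-2*z - 3) / (-3*z - 3) and solve for z:
  w*(-3*z - 3) = -2*z - 3
  -3*w + z*(2 - 3*w) + 3 = 0
  z*(2 - 3*w) = 3*w - 3
  z = (3 - 3*w)/(3*w - 2)
Renaming the variable, T⁻¹(z) = (-3*z + 3)/(3*z - 2).
(Check: ad - bc = -3 ≠ 0, so T is invertible.)

Final answer: (-3*z + 3)/(3*z - 2)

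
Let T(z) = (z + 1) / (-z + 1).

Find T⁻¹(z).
Set w = T(z) = (z + 1) / (-z + 1) and solve for z:
  w*(-z + 1) = z + 1
  w + z*(-w - 1) - 1 = 0
  z*(-w - 1) = 1 - w
  z = (w - 1)/(w + 1)
Renaming the variable, T⁻¹(z) = (z - 1)/(z + 1).
(Check: ad - bc = 2 ≠ 0, so T is invertible.)

Final answer: (z - 1)/(z + 1)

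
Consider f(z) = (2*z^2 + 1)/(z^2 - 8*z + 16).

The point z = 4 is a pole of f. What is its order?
Factor the denominator:
  z^2 - 8*z + 16 = (z - 4)^2

The numerator P(z) = 2*z^2 + 1 has P(4) = 33 ≠ 0, so no factor of (z - 4) cancels.
Near z = 4 we can therefore write f(z) = g(z)/(z - 4)^2 with g analytic at 4 and g(4) ≠ 0 (g is just the numerator).

Hence z = 4 is a pole of order 2.

Final answer: 2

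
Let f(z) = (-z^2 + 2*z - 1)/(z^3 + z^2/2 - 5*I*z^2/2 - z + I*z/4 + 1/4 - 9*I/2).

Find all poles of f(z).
The singularities of f are the zeros of the denominator. Factoring,
  z^3 + z^2/2 - 5*I*z^2/2 - z + I*z/4 + 1/4 - 9*I/2 = (z + I)*(z + 3/2 - 2*I)*(z - 1 - 3*I/2)
so the candidates are z = -I, z = -3/2 + 2*I, z = 1 + 3*I/2.

Check the numerator P(z) = -z^2 + 2*z - 1 at each one:
  P(-I) = -2*I ≠ 0, so z = -I is a (simple) pole.
  P(-3/2 + 2*I) = -9/4 + 10*I ≠ 0, so z = -3/2 + 2*I is a (simple) pole.
  P(1 + 3*I/2) = 9/4 ≠ 0, so z = 1 + 3*I/2 is a (simple) pole.

Poles of f: {-3/2 + 2*I, -I, 1 + 3*I/2}

Final answer: {-3/2 + 2*I, -I, 1 + 3*I/2}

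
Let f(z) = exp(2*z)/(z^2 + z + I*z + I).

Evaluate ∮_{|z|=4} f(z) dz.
By the residue theorem, ∮_C f(z) dz = 2πi · (sum of the residues of f at the poles inside |z| = 4).

The denominator factors as (z + I)*(z + 1), so the singularities of f are simple poles at z = -I, z = -1.
  |-I|² = 1 < 16 = 4², so this pole is inside the contour.
  |-1|² = 1 < 16 = 4², so this pole is inside the contour.

With P(z) = exp(2*z) and Q(z) = z^2 + z + I*z + I, each pole is simple, so Res(f, z₀) = P(z₀)/Q'(z₀) with Q'(z) = 2*z + 1 + I.
  Res(f, -I) = P(-I)/Q'(-I) = (exp(-2*I))/(1 - I) = (1/2 + I/2)*exp(-2*I)
  Res(f, -1) = P(-1)/Q'(-1) = (exp(-2))/(-1 + I) = (-1/2 - I/2)*exp(-2)

Sum of residues inside C: (1/2 + I/2)*exp(-2*I) + (-1/2 - I/2)*exp(-2)
∮_C f(z) dz = 2πi · ((1/2 + I/2)*exp(-2*I) + (-1/2 - I/2)*exp(-2)) = pi*(1 - I)*exp(-2) + pi*(-1 + I)*exp(-2*I)

Final answer: pi*(1 - I)*exp(-2) + pi*(-1 + I)*exp(-2*I)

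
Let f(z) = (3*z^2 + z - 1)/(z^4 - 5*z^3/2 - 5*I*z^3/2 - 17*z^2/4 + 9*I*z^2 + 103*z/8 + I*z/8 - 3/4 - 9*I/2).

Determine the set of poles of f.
{-3/2 + 3*I/2, I/2, 1 + I, 3 - I/2}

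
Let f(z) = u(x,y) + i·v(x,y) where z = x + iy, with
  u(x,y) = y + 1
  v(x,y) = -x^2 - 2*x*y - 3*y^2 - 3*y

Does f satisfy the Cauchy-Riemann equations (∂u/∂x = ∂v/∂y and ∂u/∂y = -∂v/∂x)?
∂u/∂x = 0
∂v/∂y = -2*x - 6*y - 3
∂u/∂y = 1
∂v/∂x = -2*x - 2*y
∂u/∂x ≠ ∂v/∂y and ∂u/∂y ≠ -∂v/∂x; the Cauchy-Riemann equations are not satisfied, so f is not analytic.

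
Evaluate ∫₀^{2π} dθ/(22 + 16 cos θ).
Let J = ∫₀^{2π} dθ/(22 + 16 cos θ).
Put z = e^{iθ}: then cos θ = (z + 1/z)/2, dθ = dz/(iz), and z runs once counterclockwise around |z| = 1:
  J = ∮_{|z|=1} 1/(22 + 16*(z + 1/z)/2) · dz/(iz) = (2/i) ∮_{|z|=1} dz/(16*z^2 + 44*z + 16).
The roots of 16*z^2 + 44*z + 16 are z = (-22 ± sqrt(22^2 - 16^2))/16, with sqrt(228) = 2*sqrt(57); their product is 1, so only z₊ = -11/8 + sqrt(57)/8 lies inside the unit circle (z₋ = -11/8 - sqrt(57)/8 lies outside).
z₊ is a simple zero of q(z) = 16*z^2 + 44*z + 16, so Res(1/q, z₊) = 1/q'(z₊) with q'(z) = 32*z + 44; and q'(z₊) = 16*(z₊ - z₋) = 4*sqrt(57).
Therefore J = (2/i) · 2πi · 1/(4*sqrt(57)) = 2*pi/(2*sqrt(57)) = sqrt(57)*pi/57

Final answer: sqrt(57)*pi/57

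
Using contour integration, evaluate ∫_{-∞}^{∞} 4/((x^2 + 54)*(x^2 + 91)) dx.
Let f(z) = 4/((z^2 + 54)*(z^2 + 91)). The denominator has no real zeros and deg Q - deg P = 4 ≥ 2, so the integral of f over the upper semicircle |z| = R tends to 0 as R → ∞. Closing the contour in the upper half-plane,
  ∫_{-∞}^{∞} f(x) dx = 2πi · Σ Res(f, z_k)  over the poles with Im z_k > 0.

Zeros of the denominator: z^2 + 91 = 0 gives z = ±sqrt(91)*I; z^2 + 54 = 0 gives z = ±3*sqrt(6)*I.
Upper half-plane: z = 3*sqrt(6)*I, z = sqrt(91)*I (simple).

Each pole is a simple zero of Q(z) = z^4 + 145*z^2 + 4914, so Res(f, z₀) = P(z₀)/Q'(z₀) with P(z) = 4, Q'(z) = 4*z^3 + 290*z:
  Res(f, 3*sqrt(6)*I) = (4)/(222*sqrt(6)*I) = -sqrt(6)*I/333
  Res(f, sqrt(91)*I) = (4)/(-74*sqrt(91)*I) = 2*sqrt(91)*I/3367

Sum of residues: I*(-91*sqrt(6) + 18*sqrt(91))/30303
∫_{-∞}^{∞} f(x) dx = 2πi · (I*(-91*sqrt(6) + 18*sqrt(91))/30303) = 2*pi*(-18*sqrt(91) + 91*sqrt(6))/30303

Final answer: 2*pi*(-18*sqrt(91) + 91*sqrt(6))/30303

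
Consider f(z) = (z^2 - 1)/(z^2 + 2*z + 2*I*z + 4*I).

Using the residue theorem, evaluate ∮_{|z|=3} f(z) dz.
By the residue theorem, ∮_C f(z) dz = 2πi · (sum of the residues of f at the poles inside |z| = 3).

The denominator factors as (z + 2*I)*(z + 2), so the singularities of f are simple poles at z = -2*I, z = -2.
  |-2*I|² = 4 < 9 = 3², so this pole is inside the contour.
  |-2|² = 4 < 9 = 3², so this pole is inside the contour.

With P(z) = z^2 - 1 and Q(z) = z^2 + 2*z + 2*I*z + 4*I, each pole is simple, so Res(f, z₀) = P(z₀)/Q'(z₀) with Q'(z) = 2*z + 2 + 2*I.
  Res(f, -2*I) = P(-2*I)/Q'(-2*I) = (-5)/(2 - 2*I) = -5/4 - 5*I/4
  Res(f, -2) = P(-2)/Q'(-2) = (3)/(-2 + 2*I) = -3/4 - 3*I/4

Sum of residues inside C: -2 - 2*I
∮_C f(z) dz = 2πi · (-2 - 2*I) = pi*(4 - 4*I)

Final answer: pi*(4 - 4*I)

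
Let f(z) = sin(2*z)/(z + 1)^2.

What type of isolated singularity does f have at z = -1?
pole of order 2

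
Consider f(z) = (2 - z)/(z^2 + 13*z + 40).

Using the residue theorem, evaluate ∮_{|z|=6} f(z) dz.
By the residue theorem, ∮_C f(z) dz = 2πi · (sum of the residues of f at the poles inside |z| = 6).

The denominator factors as (z + 8)*(z + 5), so the singularities of f are simple poles at z = -8, z = -5.
  |-8|² = 64 > 36 = 6², so this pole is outside the contour.
  |-5|² = 25 < 36 = 6², so this pole is inside the contour.

With P(z) = 2 - z and Q(z) = z^2 + 13*z + 40, each pole is simple, so Res(f, z₀) = P(z₀)/Q'(z₀) with Q'(z) = 2*z + 13.
  Res(f, -5) = P(-5)/Q'(-5) = (7)/(3) = 7/3

∮_C f(z) dz = 2πi · (7/3) = 14*I*pi/3

Final answer: 14*I*pi/3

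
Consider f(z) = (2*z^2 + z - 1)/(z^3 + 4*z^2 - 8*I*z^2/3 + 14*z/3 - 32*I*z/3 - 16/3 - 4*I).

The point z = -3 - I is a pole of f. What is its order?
Factor the denominator:
  z^3 + 4*z^2 - 8*I*z^2/3 + 14*z/3 - 32*I*z/3 - 16/3 - 4*I = (z + 3 + I)*(z - 2*I/3)*(z + 1 - 3*I)

The numerator P(z) = 2*z^2 + z - 1 has P(-3 - I) = 12 + 11*I ≠ 0, so no factor of (z + 3 + I) cancels.
Near z = -3 - I we can therefore write f(z) = g(z)/(z + 3 + I) with g analytic at -3 - I and g(-3 - I) ≠ 0 (g is the numerator divided by the remaining denominator factors).

Hence z = -3 - I is a pole of order 1.

Final answer: 1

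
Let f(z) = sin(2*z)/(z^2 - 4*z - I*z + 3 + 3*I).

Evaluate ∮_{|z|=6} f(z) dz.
By the residue theorem, ∮_C f(z) dz = 2πi · (sum of the residues of f at the poles inside |z| = 6).

The denominator factors as (z - 3)*(z - 1 - I), so the singularities of f are simple poles at z = 3, z = 1 + I.
  |3|² = 9 < 36 = 6², so this pole is inside the contour.
  |1 + I|² = 2 < 36 = 6², so this pole is inside the contour.

With P(z) = sin(2*z) and Q(z) = z^2 - 4*z - I*z + 3 + 3*I, each pole is simple, so Res(f, z₀) = P(z₀)/Q'(z₀) with Q'(z) = 2*z - 4 - I.
  Res(f, 3) = P(3)/Q'(3) = (sin(6))/(2 - I) = (2/5 + I/5)*sin(6)
  Res(f, 1 + I) = P(1 + I)/Q'(1 + I) = (sin(2 + 2*I))/(-2 + I) = (-2/5 - I/5)*sin(2 + 2*I)

Sum of residues inside C: (-2/5 - I/5)*sin(2 + 2*I) + (2/5 + I/5)*sin(6)
∮_C f(z) dz = 2πi · ((-2/5 - I/5)*sin(2 + 2*I) + (2/5 + I/5)*sin(6)) = pi*(2/5 - 4*I/5)*sin(2 + 2*I) + pi*(-2/5 + 4*I/5)*sin(6)

Final answer: pi*(2/5 - 4*I/5)*sin(2 + 2*I) + pi*(-2/5 + 4*I/5)*sin(6)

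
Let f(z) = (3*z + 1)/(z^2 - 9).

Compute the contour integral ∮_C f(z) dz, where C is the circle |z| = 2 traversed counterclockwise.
0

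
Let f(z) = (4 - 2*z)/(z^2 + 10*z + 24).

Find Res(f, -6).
Write f(z) = P(z)/Q(z) with P(z) = 4 - 2*z and Q(z) = z^2 + 10*z + 24.
The denominator factors as Q(z) = (z + 6)*(z + 4), so z = -6 is a simple zero of Q and P is analytic there; z = -6 is therefore a simple pole and
  Res(f, z₀) = P(z₀)/Q'(z₀).

Q'(z) = 2*z + 10, so Q'(-6) = -2.
P(-6) = 16.

Res(f, -6) = (16)/(-2) = -8

Final answer: -8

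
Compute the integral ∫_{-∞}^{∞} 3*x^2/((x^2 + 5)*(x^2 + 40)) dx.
Let f(z) = 3*z^2/((z^2 + 5)*(z^2 + 40)). The denominator has no real zeros and deg Q - deg P = 2 ≥ 2, so the integral of f over the upper semicircle |z| = R tends to 0 as R → ∞. Closing the contour in the upper half-plane,
  ∫_{-∞}^{∞} f(x) dx = 2πi · Σ Res(f, z_k)  over the poles with Im z_k > 0.

Zeros of the denominator: z^2 + 40 = 0 gives z = ±2*sqrt(10)*I; z^2 + 5 = 0 gives z = ±sqrt(5)*I.
Upper half-plane: z = 2*sqrt(10)*I, z = sqrt(5)*I (simple).

Each pole is a simple zero of Q(z) = z^4 + 45*z^2 + 200, so Res(f, z₀) = P(z₀)/Q'(z₀) with P(z) = 3*z^2, Q'(z) = 4*z^3 + 90*z:
  Res(f, 2*sqrt(10)*I) = (-120)/(-140*sqrt(10)*I) = -3*sqrt(10)*I/35
  Res(f, sqrt(5)*I) = (-15)/(70*sqrt(5)*I) = 3*sqrt(5)*I/70

Sum of residues: 3*I*(-2*sqrt(10) + sqrt(5))/70
∫_{-∞}^{∞} f(x) dx = 2πi · (3*I*(-2*sqrt(10) + sqrt(5))/70) = 3*pi*(-sqrt(5) + 2*sqrt(10))/35

Final answer: 3*pi*(-sqrt(5) + 2*sqrt(10))/35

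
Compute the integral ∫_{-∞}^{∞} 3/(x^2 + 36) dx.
Let f(z) = 3/(z^2 + 36). The denominator has no real zeros and deg Q - deg P = 2 ≥ 2, so the integral of f over the upper semicircle |z| = R tends to 0 as R → ∞. Closing the contour in the upper half-plane,
  ∫_{-∞}^{∞} f(x) dx = 2πi · Σ Res(f, z_k)  over the poles with Im z_k > 0.

Zeros of the denominator: z^2 + 36 = 0 gives z = ±6*I.
Upper half-plane: z = 6*I (simple).

Each pole is a simple zero of Q(z) = z^2 + 36, so Res(f, z₀) = P(z₀)/Q'(z₀) with P(z) = 3, Q'(z) = 2*z:
  Res(f, 6*I) = (3)/(12*I) = -I/4

∫_{-∞}^{∞} f(x) dx = 2πi · (-I/4) = pi/2

Final answer: pi/2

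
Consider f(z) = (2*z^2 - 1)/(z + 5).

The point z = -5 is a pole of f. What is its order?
Factor the denominator:
  z + 5 = (z + 5)

The numerator P(z) = 2*z^2 - 1 has P(-5) = 49 ≠ 0, so no factor of (z + 5) cancels.
Near z = -5 we can therefore write f(z) = g(z)/(z + 5) with g analytic at -5 and g(-5) ≠ 0 (g is just the numerator).

Hence z = -5 is a pole of order 1.

Final answer: 1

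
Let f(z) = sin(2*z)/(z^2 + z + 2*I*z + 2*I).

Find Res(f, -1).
Write f(z) = P(z)/Q(z) with P(z) = sin(2*z) and Q(z) = z^2 + z + 2*I*z + 2*I.
The denominator factors as Q(z) = (z + 1)*(z + 2*I), so z = -1 is a simple zero of Q and P is analytic there; z = -1 is therefore a simple pole and
  Res(f, z₀) = P(z₀)/Q'(z₀).

Q'(z) = 2*z + 1 + 2*I, so Q'(-1) = -1 + 2*I.
P(-1) = -sin(2).

Res(f, -1) = (-sin(2))/(-1 + 2*I) = (1/5 + 2*I/5)*sin(2)

Final answer: (1/5 + 2*I/5)*sin(2)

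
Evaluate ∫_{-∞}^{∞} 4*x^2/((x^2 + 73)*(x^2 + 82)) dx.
4*pi*(-sqrt(73) + sqrt(82))/9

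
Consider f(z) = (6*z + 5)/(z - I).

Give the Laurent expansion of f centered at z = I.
Put w = z - (I), i.e. z = w + I. The denominator is w, so it suffices to rewrite the numerator in powers of w.

P(z) = 6*z + 5
P(w + I) = 5 + 6*I + 6*w

Dividing each term by w:
  f = (5 + 6*I)/w + 6

Substituting back w = z - I:
  f(z) = (5 + 6*I)/(z - I) + 6

The series is finite because the numerator is a polynomial; the negative powers form the principal part, and the coefficient of 1/(z - I) gives Res(f, I) = 5 + 6*I.

Final answer: (5 + 6*I)/(z - I) + 6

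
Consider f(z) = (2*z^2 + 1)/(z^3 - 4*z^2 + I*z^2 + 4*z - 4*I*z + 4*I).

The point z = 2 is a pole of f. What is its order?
Factor the denominator:
  z^3 - 4*z^2 + I*z^2 + 4*z - 4*I*z + 4*I = (z - 2)^2*(z + I)

The numerator P(z) = 2*z^2 + 1 has P(2) = 9 ≠ 0, so no factor of (z - 2) cancels.
Near z = 2 we can therefore write f(z) = g(z)/(z - 2)^2 with g analytic at 2 and g(2) ≠ 0 (g is the numerator divided by the remaining denominator factors).

Hence z = 2 is a pole of order 2.

Final answer: 2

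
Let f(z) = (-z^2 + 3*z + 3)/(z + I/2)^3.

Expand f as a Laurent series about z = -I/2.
(13/4 - 3*I/2)/(z + I/2)^3 + (3 + I)/(z + I/2)^2 - 1/(z + I/2)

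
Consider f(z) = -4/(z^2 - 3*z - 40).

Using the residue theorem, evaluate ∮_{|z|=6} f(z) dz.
By the residue theorem, ∮_C f(z) dz = 2πi · (sum of the residues of f at the poles inside |z| = 6).

The denominator factors as (z - 8)*(z + 5), so the singularities of f are simple poles at z = 8, z = -5.
  |8|² = 64 > 36 = 6², so this pole is outside the contour.
  |-5|² = 25 < 36 = 6², so this pole is inside the contour.

With P(z) = -4 and Q(z) = z^2 - 3*z - 40, each pole is simple, so Res(f, z₀) = P(z₀)/Q'(z₀) with Q'(z) = 2*z - 3.
  Res(f, -5) = P(-5)/Q'(-5) = (-4)/(-13) = 4/13

∮_C f(z) dz = 2πi · (4/13) = 8*I*pi/13

Final answer: 8*I*pi/13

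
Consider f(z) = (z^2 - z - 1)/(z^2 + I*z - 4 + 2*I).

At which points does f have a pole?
The singularities of f are the zeros of the denominator. Factoring,
  z^2 + I*z - 4 + 2*I = (z + 2)*(z - 2 + I)
so the candidates are z = -2, z = 2 - I.

Check the numerator P(z) = z^2 - z - 1 at each one:
  P(-2) = 5 ≠ 0, so z = -2 is a (simple) pole.
  P(2 - I) = -3*I ≠ 0, so z = 2 - I is a (simple) pole.

Poles of f: {-2, 2 - I}

Final answer: {-2, 2 - I}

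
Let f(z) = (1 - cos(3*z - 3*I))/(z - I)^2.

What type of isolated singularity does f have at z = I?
Let u = z - I. The argument of cos is 3*z - 3*I = 3u, so
  f = (1 - cos(3u))/u^2 = ((3u)^2/2 - (3u)^4/24 + ...)/u^2 = 9/2 - (27/8)*u^2 + ...
The Laurent expansion about u = 0 has no negative powers; equivalently lim_{z→I} f(z) = 9/2 exists and is finite.
So the singularity is removable.

Final answer: removable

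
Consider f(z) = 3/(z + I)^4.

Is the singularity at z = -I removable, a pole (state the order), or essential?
Write f(z) = g(z)/(z + I)^4 with g(z) = 3.
g is entire and g(-I) = 3 ≠ 0, so no factor of (z + I) cancels: the Laurent expansion of f about z = -I starts at the power -4, i.e. lim_{z→z₀} (z - z₀)^4 f(z) = 3 is finite and nonzero.
So z = -I is a pole of order 4.

Final answer: pole of order 4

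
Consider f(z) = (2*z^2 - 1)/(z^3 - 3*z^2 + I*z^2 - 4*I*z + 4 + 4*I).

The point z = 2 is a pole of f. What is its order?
Factor the denominator:
  z^3 - 3*z^2 + I*z^2 - 4*I*z + 4 + 4*I = (z - 2)^2*(z + 1 + I)

The numerator P(z) = 2*z^2 - 1 has P(2) = 7 ≠ 0, so no factor of (z - 2) cancels.
Near z = 2 we can therefore write f(z) = g(z)/(z - 2)^2 with g analytic at 2 and g(2) ≠ 0 (g is the numerator divided by the remaining denominator factors).

Hence z = 2 is a pole of order 2.

Final answer: 2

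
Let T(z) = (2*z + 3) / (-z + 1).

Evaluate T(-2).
Substitute z = -2:
  numerator:   2*(-2) + 3 = -1
  denominator: -(-2) + 1 = 3
T(-2) = (-1)/(3) = -1/3

Final answer: -1/3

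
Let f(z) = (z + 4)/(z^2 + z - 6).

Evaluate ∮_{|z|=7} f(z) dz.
By the residue theorem, ∮_C f(z) dz = 2πi · (sum of the residues of f at the poles inside |z| = 7).

The denominator factors as (z + 3)*(z - 2), so the singularities of f are simple poles at z = -3, z = 2.
  |-3|² = 9 < 49 = 7², so this pole is inside the contour.
  |2|² = 4 < 49 = 7², so this pole is inside the contour.

With P(z) = z + 4 and Q(z) = z^2 + z - 6, each pole is simple, so Res(f, z₀) = P(z₀)/Q'(z₀) with Q'(z) = 2*z + 1.
  Res(f, -3) = P(-3)/Q'(-3) = (1)/(-5) = -1/5
  Res(f, 2) = P(2)/Q'(2) = (6)/(5) = 6/5

Sum of residues inside C: 1
∮_C f(z) dz = 2πi · (1) = 2*I*pi

Final answer: 2*I*pi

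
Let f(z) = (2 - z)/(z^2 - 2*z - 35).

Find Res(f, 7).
-5/12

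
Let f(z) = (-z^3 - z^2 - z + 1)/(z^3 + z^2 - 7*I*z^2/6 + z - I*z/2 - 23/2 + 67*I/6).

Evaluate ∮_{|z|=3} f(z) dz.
pi*(-9089/46155 - 5364*I/15385)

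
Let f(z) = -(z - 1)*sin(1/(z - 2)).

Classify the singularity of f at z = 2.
essential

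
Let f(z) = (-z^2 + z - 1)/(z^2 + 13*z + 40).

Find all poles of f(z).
The singularities of f are the zeros of the denominator. Factoring,
  z^2 + 13*z + 40 = (z + 8)*(z + 5)
so the candidates are z = -8, z = -5.

Check the numerator P(z) = -z^2 + z - 1 at each one:
  P(-8) = -73 ≠ 0, so z = -8 is a (simple) pole.
  P(-5) = -31 ≠ 0, so z = -5 is a (simple) pole.

Poles of f: {-8, -5}

Final answer: {-8, -5}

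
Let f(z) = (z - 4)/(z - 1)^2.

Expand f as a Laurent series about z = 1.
Put w = z - (1), i.e. z = w + 1. The denominator is w^2, so it suffices to rewrite the numerator in powers of w.

P(z) = z - 4
P(w + 1) = -3 + w

Dividing each term by w^2:
  f = -3/w^2 + 1/w

Substituting back w = z - 1:
  f(z) = -3/(z - 1)^2 + 1/(z - 1)

The series is finite because the numerator is a polynomial; the negative powers form the principal part, and the coefficient of 1/(z - 1) gives Res(f, 1) = 1.

Final answer: -3/(z - 1)^2 + 1/(z - 1)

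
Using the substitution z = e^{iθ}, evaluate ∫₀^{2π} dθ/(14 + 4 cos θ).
Let J = ∫₀^{2π} dθ/(14 + 4 cos θ).
Put z = e^{iθ}: then cos θ = (z + 1/z)/2, dθ = dz/(iz), and z runs once counterclockwise around |z| = 1:
  J = ∮_{|z|=1} 1/(14 + 4*(z + 1/z)/2) · dz/(iz) = (2/i) ∮_{|z|=1} dz/(4*z^2 + 28*z + 4).
The roots of 4*z^2 + 28*z + 4 are z = (-14 ± sqrt(14^2 - 4^2))/4, with sqrt(180) = 6*sqrt(5); their product is 1, so only z₊ = -7/2 + 3*sqrt(5)/2 lies inside the unit circle (z₋ = -7/2 - 3*sqrt(5)/2 lies outside).
z₊ is a simple zero of q(z) = 4*z^2 + 28*z + 4, so Res(1/q, z₊) = 1/q'(z₊) with q'(z) = 8*z + 28; and q'(z₊) = 4*(z₊ - z₋) = 12*sqrt(5).
Therefore J = (2/i) · 2πi · 1/(12*sqrt(5)) = 2*pi/(6*sqrt(5)) = sqrt(5)*pi/15

Final answer: sqrt(5)*pi/15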